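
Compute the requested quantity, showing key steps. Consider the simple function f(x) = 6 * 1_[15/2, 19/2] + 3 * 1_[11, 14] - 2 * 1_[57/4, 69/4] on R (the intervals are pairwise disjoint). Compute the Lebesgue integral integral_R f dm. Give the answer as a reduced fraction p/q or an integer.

For a simple function f = sum_i c_i * 1_{A_i} with disjoint A_i,
  integral f dm = sum_i c_i * m(A_i).
Lengths of the A_i:
  m(A_1) = 19/2 - 15/2 = 2.
  m(A_2) = 14 - 11 = 3.
  m(A_3) = 69/4 - 57/4 = 3.
Contributions c_i * m(A_i):
  (6) * (2) = 12.
  (3) * (3) = 9.
  (-2) * (3) = -6.
Total: 12 + 9 - 6 = 15.

15


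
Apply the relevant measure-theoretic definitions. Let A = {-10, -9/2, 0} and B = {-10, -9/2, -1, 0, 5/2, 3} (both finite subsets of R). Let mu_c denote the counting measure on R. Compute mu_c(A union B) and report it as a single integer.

Counting measure on a finite set equals cardinality. By inclusion-exclusion, |A union B| = |A| + |B| - |A cap B|.
|A| = 3, |B| = 6, |A cap B| = 3.
So mu_c(A union B) = 3 + 6 - 3 = 6.

6


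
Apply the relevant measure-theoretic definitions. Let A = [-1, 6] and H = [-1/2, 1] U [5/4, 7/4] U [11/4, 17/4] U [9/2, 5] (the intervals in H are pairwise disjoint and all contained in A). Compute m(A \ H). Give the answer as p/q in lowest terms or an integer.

The ambient interval has length m(A) = 6 - (-1) = 7.
Since the holes are disjoint and sit inside A, by finite additivity
  m(H) = sum_i (b_i - a_i), and m(A \ H) = m(A) - m(H).
Computing the hole measures:
  m(H_1) = 1 - (-1/2) = 3/2.
  m(H_2) = 7/4 - 5/4 = 1/2.
  m(H_3) = 17/4 - 11/4 = 3/2.
  m(H_4) = 5 - 9/2 = 1/2.
Summed: m(H) = 3/2 + 1/2 + 3/2 + 1/2 = 4.
So m(A \ H) = 7 - 4 = 3.

3


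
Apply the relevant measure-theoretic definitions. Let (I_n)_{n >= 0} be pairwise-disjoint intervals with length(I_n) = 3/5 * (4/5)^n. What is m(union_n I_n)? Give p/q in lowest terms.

By countable additivity of the Lebesgue measure on pairwise disjoint measurable sets,
  m(union_{n >= 0} I_n) = sum_{n >= 0} m(I_n) = sum_{n >= 0} a * r^n,
  with a = 3/5 and r = 4/5.
Since 0 < r = 4/5 < 1, the geometric series converges:
  sum_{n >= 0} a * r^n = a / (1 - r).
  = 3/5 / (1 - 4/5)
  = 3/5 / (1/5)
  = 3.

3


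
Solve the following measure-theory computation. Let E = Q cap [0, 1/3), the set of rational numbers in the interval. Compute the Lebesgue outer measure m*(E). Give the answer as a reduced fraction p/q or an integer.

E = Q cap [0, 1/3) is a subset of Q, which is countable. Enumerate Q = {q_1, q_2, ...}; for any eps > 0, cover q_k by the open interval (q_k - eps/2^(k+1), q_k + eps/2^(k+1)), of length eps/2^k. The total cover length is sum_{k>=1} eps/2^k = eps. Hence m*(E) <= m*(Q) <= eps for every eps > 0, and since outer measure is non-negative, m*(E) = 0.

0


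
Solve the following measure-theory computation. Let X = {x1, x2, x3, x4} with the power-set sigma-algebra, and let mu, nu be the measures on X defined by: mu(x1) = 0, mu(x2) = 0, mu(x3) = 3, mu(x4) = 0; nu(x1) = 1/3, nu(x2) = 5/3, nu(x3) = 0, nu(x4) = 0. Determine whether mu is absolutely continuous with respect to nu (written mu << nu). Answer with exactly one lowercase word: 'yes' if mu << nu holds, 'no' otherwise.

mu << nu means: every nu-null measurable set is also mu-null; equivalently, for every atom x, if nu({x}) = 0 then mu({x}) = 0.
Checking each atom:
  x1: nu = 1/3 > 0 -> no constraint.
  x2: nu = 5/3 > 0 -> no constraint.
  x3: nu = 0, mu = 3 > 0 -> violates mu << nu.
  x4: nu = 0, mu = 0 -> consistent with mu << nu.
The atom(s) x3 violate the condition (nu = 0 but mu > 0). Therefore mu is NOT absolutely continuous w.r.t. nu.

no


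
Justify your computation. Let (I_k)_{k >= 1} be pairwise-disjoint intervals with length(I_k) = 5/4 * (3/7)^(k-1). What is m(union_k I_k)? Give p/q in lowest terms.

By countable additivity of the Lebesgue measure on pairwise disjoint measurable sets,
  m(union_{k >= 1} I_k) = sum_{k >= 1} m(I_k) = sum_{k >= 1} a * r^(k-1),
  with a = 5/4 and r = 3/7.
Since 0 < r = 3/7 < 1, the geometric series converges:
  sum_{k >= 1} a * r^(k-1) = a / (1 - r).
  = 5/4 / (1 - 3/7)
  = 5/4 / (4/7)
  = 35/16.

35/16


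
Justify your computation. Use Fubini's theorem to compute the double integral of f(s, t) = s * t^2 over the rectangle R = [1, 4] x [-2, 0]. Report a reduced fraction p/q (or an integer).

f(s, t) is a tensor product of a function of s and a function of t, and both factors are bounded continuous (hence Lebesgue integrable) on the rectangle, so Fubini's theorem applies:
  integral_R f d(m x m) = (integral_a1^b1 s ds) * (integral_a2^b2 t^2 dt).
Inner integral in s: integral_{1}^{4} s ds = (4^2 - 1^2)/2
  = 15/2.
Inner integral in t: integral_{-2}^{0} t^2 dt = (0^3 - (-2)^3)/3
  = 8/3.
Product: (15/2) * (8/3) = 20.

20


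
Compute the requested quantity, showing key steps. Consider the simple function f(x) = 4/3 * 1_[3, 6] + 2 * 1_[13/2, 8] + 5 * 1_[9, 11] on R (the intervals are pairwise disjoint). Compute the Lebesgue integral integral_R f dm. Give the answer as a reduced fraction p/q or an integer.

For a simple function f = sum_i c_i * 1_{A_i} with disjoint A_i,
  integral f dm = sum_i c_i * m(A_i).
Lengths of the A_i:
  m(A_1) = 6 - 3 = 3.
  m(A_2) = 8 - 13/2 = 3/2.
  m(A_3) = 11 - 9 = 2.
Contributions c_i * m(A_i):
  (4/3) * (3) = 4.
  (2) * (3/2) = 3.
  (5) * (2) = 10.
Total: 4 + 3 + 10 = 17.

17


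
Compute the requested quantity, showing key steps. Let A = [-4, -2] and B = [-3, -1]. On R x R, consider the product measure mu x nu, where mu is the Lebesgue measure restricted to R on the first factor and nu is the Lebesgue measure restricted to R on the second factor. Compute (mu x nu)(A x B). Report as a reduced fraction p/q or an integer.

For a measurable rectangle A x B, the product measure satisfies
  (mu x nu)(A x B) = mu(A) * nu(B).
  mu(A) = 2.
  nu(B) = 2.
  (mu x nu)(A x B) = 2 * 2 = 4.

4


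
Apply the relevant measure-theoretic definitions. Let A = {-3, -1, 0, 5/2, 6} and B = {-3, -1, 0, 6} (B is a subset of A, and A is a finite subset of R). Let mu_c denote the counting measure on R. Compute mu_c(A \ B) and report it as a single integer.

Counting measure assigns mu_c(E) = |E| (number of elements) when E is finite. For B subset A, A \ B is the set of elements of A not in B, so |A \ B| = |A| - |B|.
|A| = 5, |B| = 4, so mu_c(A \ B) = 5 - 4 = 1.

1


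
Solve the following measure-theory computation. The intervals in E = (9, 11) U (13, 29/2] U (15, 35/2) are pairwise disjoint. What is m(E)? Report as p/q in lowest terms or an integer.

For pairwise disjoint intervals, m(union_i I_i) = sum_i m(I_i),
and m is invariant under swapping open/closed endpoints (single points have measure 0).
So m(E) = sum_i (b_i - a_i).
  I_1 has length 11 - 9 = 2.
  I_2 has length 29/2 - 13 = 3/2.
  I_3 has length 35/2 - 15 = 5/2.
Summing:
  m(E) = 2 + 3/2 + 5/2 = 6.

6


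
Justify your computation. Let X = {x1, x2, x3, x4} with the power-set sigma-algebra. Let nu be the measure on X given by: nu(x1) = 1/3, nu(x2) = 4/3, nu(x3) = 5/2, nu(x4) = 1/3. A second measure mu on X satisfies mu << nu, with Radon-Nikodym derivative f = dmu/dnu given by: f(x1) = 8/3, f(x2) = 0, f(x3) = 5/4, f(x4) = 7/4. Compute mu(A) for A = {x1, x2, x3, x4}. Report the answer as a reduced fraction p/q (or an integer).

By the defining property of the Radon-Nikodym derivative, for every measurable set A,
  mu(A) = integral_A f dnu.
Since nu is a discrete measure concentrated on the atoms of X, the integral over A reduces to the sum
  mu(A) = sum_{x in A} f(x) * nu({x}).
Computing each term:
  x1: f(x1) * nu(x1) = 8/3 * 1/3 = 8/9.
  x2: f(x2) * nu(x2) = 0 * 4/3 = 0.
  x3: f(x3) * nu(x3) = 5/4 * 5/2 = 25/8.
  x4: f(x4) * nu(x4) = 7/4 * 1/3 = 7/12.
Summing: mu(A) = 8/9 + 0 + 25/8 + 7/12 = 331/72.

331/72


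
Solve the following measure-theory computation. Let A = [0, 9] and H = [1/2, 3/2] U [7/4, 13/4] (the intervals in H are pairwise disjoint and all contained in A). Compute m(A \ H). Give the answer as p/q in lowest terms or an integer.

The ambient interval has length m(A) = 9 - 0 = 9.
Since the holes are disjoint and sit inside A, by finite additivity
  m(H) = sum_i (b_i - a_i), and m(A \ H) = m(A) - m(H).
Computing the hole measures:
  m(H_1) = 3/2 - 1/2 = 1.
  m(H_2) = 13/4 - 7/4 = 3/2.
Summed: m(H) = 1 + 3/2 = 5/2.
So m(A \ H) = 9 - 5/2 = 13/2.

13/2


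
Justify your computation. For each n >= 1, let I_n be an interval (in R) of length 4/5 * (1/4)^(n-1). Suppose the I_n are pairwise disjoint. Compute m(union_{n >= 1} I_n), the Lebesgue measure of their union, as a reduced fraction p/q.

By countable additivity of the Lebesgue measure on pairwise disjoint measurable sets,
  m(union_{n >= 1} I_n) = sum_{n >= 1} m(I_n) = sum_{n >= 1} a * r^(n-1),
  with a = 4/5 and r = 1/4.
Since 0 < r = 1/4 < 1, the geometric series converges:
  sum_{n >= 1} a * r^(n-1) = a / (1 - r).
  = 4/5 / (1 - 1/4)
  = 4/5 / (3/4)
  = 16/15.

16/15


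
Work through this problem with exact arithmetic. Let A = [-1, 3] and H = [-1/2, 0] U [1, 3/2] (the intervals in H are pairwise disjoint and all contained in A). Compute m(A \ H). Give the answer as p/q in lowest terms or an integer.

The ambient interval has length m(A) = 3 - (-1) = 4.
Since the holes are disjoint and sit inside A, by finite additivity
  m(H) = sum_i (b_i - a_i), and m(A \ H) = m(A) - m(H).
Computing the hole measures:
  m(H_1) = 0 - (-1/2) = 1/2.
  m(H_2) = 3/2 - 1 = 1/2.
Summed: m(H) = 1/2 + 1/2 = 1.
So m(A \ H) = 4 - 1 = 3.

3


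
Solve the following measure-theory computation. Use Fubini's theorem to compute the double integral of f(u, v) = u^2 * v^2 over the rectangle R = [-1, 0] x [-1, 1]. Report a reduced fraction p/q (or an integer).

f(u, v) is a tensor product of a function of u and a function of v, and both factors are bounded continuous (hence Lebesgue integrable) on the rectangle, so Fubini's theorem applies:
  integral_R f d(m x m) = (integral_a1^b1 u^2 du) * (integral_a2^b2 v^2 dv).
Inner integral in u: integral_{-1}^{0} u^2 du = (0^3 - (-1)^3)/3
  = 1/3.
Inner integral in v: integral_{-1}^{1} v^2 dv = (1^3 - (-1)^3)/3
  = 2/3.
Product: (1/3) * (2/3) = 2/9.

2/9


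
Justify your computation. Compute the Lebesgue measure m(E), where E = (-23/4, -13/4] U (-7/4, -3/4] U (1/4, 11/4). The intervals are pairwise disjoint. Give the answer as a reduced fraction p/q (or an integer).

For pairwise disjoint intervals, m(union_i I_i) = sum_i m(I_i),
and m is invariant under swapping open/closed endpoints (single points have measure 0).
So m(E) = sum_i (b_i - a_i).
  I_1 has length -13/4 - (-23/4) = 5/2.
  I_2 has length -3/4 - (-7/4) = 1.
  I_3 has length 11/4 - 1/4 = 5/2.
Summing:
  m(E) = 5/2 + 1 + 5/2 = 6.

6


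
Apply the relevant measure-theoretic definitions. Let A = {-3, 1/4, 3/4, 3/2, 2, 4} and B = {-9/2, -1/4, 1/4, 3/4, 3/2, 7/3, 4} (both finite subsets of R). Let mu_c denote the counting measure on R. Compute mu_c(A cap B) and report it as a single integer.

Counting measure on a finite set equals cardinality. mu_c(A cap B) = |A cap B| (elements appearing in both).
Enumerating the elements of A that also lie in B gives 4 element(s).
So mu_c(A cap B) = 4.

4


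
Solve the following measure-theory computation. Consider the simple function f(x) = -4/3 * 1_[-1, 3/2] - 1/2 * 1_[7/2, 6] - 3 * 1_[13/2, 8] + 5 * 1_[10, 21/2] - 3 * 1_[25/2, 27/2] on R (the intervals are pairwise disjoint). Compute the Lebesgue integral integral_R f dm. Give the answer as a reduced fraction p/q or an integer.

For a simple function f = sum_i c_i * 1_{A_i} with disjoint A_i,
  integral f dm = sum_i c_i * m(A_i).
Lengths of the A_i:
  m(A_1) = 3/2 - (-1) = 5/2.
  m(A_2) = 6 - 7/2 = 5/2.
  m(A_3) = 8 - 13/2 = 3/2.
  m(A_4) = 21/2 - 10 = 1/2.
  m(A_5) = 27/2 - 25/2 = 1.
Contributions c_i * m(A_i):
  (-4/3) * (5/2) = -10/3.
  (-1/2) * (5/2) = -5/4.
  (-3) * (3/2) = -9/2.
  (5) * (1/2) = 5/2.
  (-3) * (1) = -3.
Total: -10/3 - 5/4 - 9/2 + 5/2 - 3 = -115/12.

-115/12


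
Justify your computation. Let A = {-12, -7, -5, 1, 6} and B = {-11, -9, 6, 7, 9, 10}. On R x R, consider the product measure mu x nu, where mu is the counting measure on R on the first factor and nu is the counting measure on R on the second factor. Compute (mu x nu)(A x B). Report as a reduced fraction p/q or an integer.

For a measurable rectangle A x B, the product measure satisfies
  (mu x nu)(A x B) = mu(A) * nu(B).
  mu(A) = 5.
  nu(B) = 6.
  (mu x nu)(A x B) = 5 * 6 = 30.

30


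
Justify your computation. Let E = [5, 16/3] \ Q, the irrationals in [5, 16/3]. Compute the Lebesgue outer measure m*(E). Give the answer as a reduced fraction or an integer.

The interval I = [5, 16/3] has m(I) = 16/3 - 5 = 1/3 (endpoints are measure-zero, so open/closed/half-open agree). Write I = (I cap Q) u (I \ Q). The rationals in I are countable, so m*(I cap Q) = 0 (cover each rational by intervals whose total length is arbitrarily small). By countable subadditivity m*(I) <= m*(I cap Q) + m*(I \ Q), hence m*(I \ Q) >= m(I) = 1/3. The reverse inequality m*(I \ Q) <= m*(I) = 1/3 is trivial since (I \ Q) is a subset of I. Therefore m*(I \ Q) = 1/3.

1/3


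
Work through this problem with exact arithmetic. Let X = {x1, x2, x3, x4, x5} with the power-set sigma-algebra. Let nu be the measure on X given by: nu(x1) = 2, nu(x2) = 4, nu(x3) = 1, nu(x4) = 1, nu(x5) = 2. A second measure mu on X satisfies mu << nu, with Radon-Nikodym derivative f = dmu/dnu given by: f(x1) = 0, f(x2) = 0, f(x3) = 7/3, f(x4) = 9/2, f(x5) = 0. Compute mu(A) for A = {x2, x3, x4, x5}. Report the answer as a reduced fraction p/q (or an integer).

By the defining property of the Radon-Nikodym derivative, for every measurable set A,
  mu(A) = integral_A f dnu.
Since nu is a discrete measure concentrated on the atoms of X, the integral over A reduces to the sum
  mu(A) = sum_{x in A} f(x) * nu({x}).
Computing each term:
  x2: f(x2) * nu(x2) = 0 * 4 = 0.
  x3: f(x3) * nu(x3) = 7/3 * 1 = 7/3.
  x4: f(x4) * nu(x4) = 9/2 * 1 = 9/2.
  x5: f(x5) * nu(x5) = 0 * 2 = 0.
Summing: mu(A) = 0 + 7/3 + 9/2 + 0 = 41/6.

41/6


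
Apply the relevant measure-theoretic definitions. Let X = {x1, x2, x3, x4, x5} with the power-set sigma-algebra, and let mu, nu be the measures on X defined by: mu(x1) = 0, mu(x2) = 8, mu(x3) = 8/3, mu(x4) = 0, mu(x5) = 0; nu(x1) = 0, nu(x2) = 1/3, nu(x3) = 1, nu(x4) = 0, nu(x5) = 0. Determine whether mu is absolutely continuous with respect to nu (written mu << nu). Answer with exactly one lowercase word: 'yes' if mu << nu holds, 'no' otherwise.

mu << nu means: every nu-null measurable set is also mu-null; equivalently, for every atom x, if nu({x}) = 0 then mu({x}) = 0.
Checking each atom:
  x1: nu = 0, mu = 0 -> consistent with mu << nu.
  x2: nu = 1/3 > 0 -> no constraint.
  x3: nu = 1 > 0 -> no constraint.
  x4: nu = 0, mu = 0 -> consistent with mu << nu.
  x5: nu = 0, mu = 0 -> consistent with mu << nu.
No atom violates the condition. Therefore mu << nu.

yes


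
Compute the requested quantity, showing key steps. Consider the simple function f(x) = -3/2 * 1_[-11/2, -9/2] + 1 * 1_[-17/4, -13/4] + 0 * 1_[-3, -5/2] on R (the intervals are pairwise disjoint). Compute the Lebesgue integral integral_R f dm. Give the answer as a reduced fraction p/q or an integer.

For a simple function f = sum_i c_i * 1_{A_i} with disjoint A_i,
  integral f dm = sum_i c_i * m(A_i).
Lengths of the A_i:
  m(A_1) = -9/2 - (-11/2) = 1.
  m(A_2) = -13/4 - (-17/4) = 1.
  m(A_3) = -5/2 - (-3) = 1/2.
Contributions c_i * m(A_i):
  (-3/2) * (1) = -3/2.
  (1) * (1) = 1.
  (0) * (1/2) = 0.
Total: -3/2 + 1 + 0 = -1/2.

-1/2


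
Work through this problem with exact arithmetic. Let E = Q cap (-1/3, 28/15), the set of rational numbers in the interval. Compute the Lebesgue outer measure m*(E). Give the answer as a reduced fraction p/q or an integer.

The set Q cap (-1/3, 28/15) is countable (a subset of the countable set Q). Lebesgue outer measure of any countable set is 0: each singleton {q} has m*({q}) = 0, and by countable subadditivity m*(union_k {q_k}) <= sum_k m*({q_k}) = sum_k 0 = 0. The reverse inequality m*(E) >= 0 is automatic. So m*(Q cap (-1/3, 28/15)) = 0.

0


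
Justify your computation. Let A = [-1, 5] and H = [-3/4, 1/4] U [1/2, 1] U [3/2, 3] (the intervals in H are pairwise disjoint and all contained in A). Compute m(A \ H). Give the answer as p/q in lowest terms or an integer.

The ambient interval has length m(A) = 5 - (-1) = 6.
Since the holes are disjoint and sit inside A, by finite additivity
  m(H) = sum_i (b_i - a_i), and m(A \ H) = m(A) - m(H).
Computing the hole measures:
  m(H_1) = 1/4 - (-3/4) = 1.
  m(H_2) = 1 - 1/2 = 1/2.
  m(H_3) = 3 - 3/2 = 3/2.
Summed: m(H) = 1 + 1/2 + 3/2 = 3.
So m(A \ H) = 6 - 3 = 3.

3


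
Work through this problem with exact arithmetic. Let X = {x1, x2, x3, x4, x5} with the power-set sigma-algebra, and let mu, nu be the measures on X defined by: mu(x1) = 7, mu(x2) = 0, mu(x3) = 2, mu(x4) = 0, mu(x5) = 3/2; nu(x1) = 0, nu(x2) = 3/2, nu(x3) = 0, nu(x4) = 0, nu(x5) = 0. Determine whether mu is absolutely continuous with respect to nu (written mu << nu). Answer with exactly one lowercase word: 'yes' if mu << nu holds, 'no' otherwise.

mu << nu means: every nu-null measurable set is also mu-null; equivalently, for every atom x, if nu({x}) = 0 then mu({x}) = 0.
Checking each atom:
  x1: nu = 0, mu = 7 > 0 -> violates mu << nu.
  x2: nu = 3/2 > 0 -> no constraint.
  x3: nu = 0, mu = 2 > 0 -> violates mu << nu.
  x4: nu = 0, mu = 0 -> consistent with mu << nu.
  x5: nu = 0, mu = 3/2 > 0 -> violates mu << nu.
The atom(s) x1, x3, x5 violate the condition (nu = 0 but mu > 0). Therefore mu is NOT absolutely continuous w.r.t. nu.

no


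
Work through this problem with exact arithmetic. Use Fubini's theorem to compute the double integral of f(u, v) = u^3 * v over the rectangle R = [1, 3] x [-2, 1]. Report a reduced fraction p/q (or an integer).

f(u, v) is a tensor product of a function of u and a function of v, and both factors are bounded continuous (hence Lebesgue integrable) on the rectangle, so Fubini's theorem applies:
  integral_R f d(m x m) = (integral_a1^b1 u^3 du) * (integral_a2^b2 v dv).
Inner integral in u: integral_{1}^{3} u^3 du = (3^4 - 1^4)/4
  = 20.
Inner integral in v: integral_{-2}^{1} v dv = (1^2 - (-2)^2)/2
  = -3/2.
Product: (20) * (-3/2) = -30.

-30


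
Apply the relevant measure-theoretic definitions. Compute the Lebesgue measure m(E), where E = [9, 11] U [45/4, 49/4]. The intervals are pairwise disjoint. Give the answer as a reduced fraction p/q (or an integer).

For pairwise disjoint intervals, m(union_i I_i) = sum_i m(I_i),
and m is invariant under swapping open/closed endpoints (single points have measure 0).
So m(E) = sum_i (b_i - a_i).
  I_1 has length 11 - 9 = 2.
  I_2 has length 49/4 - 45/4 = 1.
Summing:
  m(E) = 2 + 1 = 3.

3


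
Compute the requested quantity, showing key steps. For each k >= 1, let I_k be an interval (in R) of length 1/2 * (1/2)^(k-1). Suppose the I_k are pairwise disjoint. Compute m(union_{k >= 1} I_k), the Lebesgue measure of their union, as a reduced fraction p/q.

By countable additivity of the Lebesgue measure on pairwise disjoint measurable sets,
  m(union_{k >= 1} I_k) = sum_{k >= 1} m(I_k) = sum_{k >= 1} a * r^(k-1),
  with a = 1/2 and r = 1/2.
Since 0 < r = 1/2 < 1, the geometric series converges:
  sum_{k >= 1} a * r^(k-1) = a / (1 - r).
  = 1/2 / (1 - 1/2)
  = 1/2 / (1/2)
  = 1.

1


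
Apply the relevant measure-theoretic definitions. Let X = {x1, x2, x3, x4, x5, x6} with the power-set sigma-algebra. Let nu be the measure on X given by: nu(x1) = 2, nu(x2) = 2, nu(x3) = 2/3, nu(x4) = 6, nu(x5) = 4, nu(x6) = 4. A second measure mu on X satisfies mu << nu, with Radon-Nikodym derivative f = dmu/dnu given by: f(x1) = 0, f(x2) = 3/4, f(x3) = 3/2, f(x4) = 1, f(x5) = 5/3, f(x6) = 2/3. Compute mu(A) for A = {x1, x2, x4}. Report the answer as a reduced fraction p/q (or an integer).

By the defining property of the Radon-Nikodym derivative, for every measurable set A,
  mu(A) = integral_A f dnu.
Since nu is a discrete measure concentrated on the atoms of X, the integral over A reduces to the sum
  mu(A) = sum_{x in A} f(x) * nu({x}).
Computing each term:
  x1: f(x1) * nu(x1) = 0 * 2 = 0.
  x2: f(x2) * nu(x2) = 3/4 * 2 = 3/2.
  x4: f(x4) * nu(x4) = 1 * 6 = 6.
Summing: mu(A) = 0 + 3/2 + 6 = 15/2.

15/2


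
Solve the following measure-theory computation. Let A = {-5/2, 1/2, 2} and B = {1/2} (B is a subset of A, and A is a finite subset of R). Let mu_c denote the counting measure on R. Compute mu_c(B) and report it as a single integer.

Counting measure assigns mu_c(E) = |E| (number of elements) when E is finite.
B has 1 element(s), so mu_c(B) = 1.

1


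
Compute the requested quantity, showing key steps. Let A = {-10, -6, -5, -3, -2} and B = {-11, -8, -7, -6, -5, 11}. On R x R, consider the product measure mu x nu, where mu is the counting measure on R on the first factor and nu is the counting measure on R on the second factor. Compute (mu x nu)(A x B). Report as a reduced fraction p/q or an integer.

For a measurable rectangle A x B, the product measure satisfies
  (mu x nu)(A x B) = mu(A) * nu(B).
  mu(A) = 5.
  nu(B) = 6.
  (mu x nu)(A x B) = 5 * 6 = 30.

30


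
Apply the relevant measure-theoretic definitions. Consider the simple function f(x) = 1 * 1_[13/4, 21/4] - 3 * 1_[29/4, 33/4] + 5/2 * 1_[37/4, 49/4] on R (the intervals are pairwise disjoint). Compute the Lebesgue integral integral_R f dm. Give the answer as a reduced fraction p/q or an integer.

For a simple function f = sum_i c_i * 1_{A_i} with disjoint A_i,
  integral f dm = sum_i c_i * m(A_i).
Lengths of the A_i:
  m(A_1) = 21/4 - 13/4 = 2.
  m(A_2) = 33/4 - 29/4 = 1.
  m(A_3) = 49/4 - 37/4 = 3.
Contributions c_i * m(A_i):
  (1) * (2) = 2.
  (-3) * (1) = -3.
  (5/2) * (3) = 15/2.
Total: 2 - 3 + 15/2 = 13/2.

13/2


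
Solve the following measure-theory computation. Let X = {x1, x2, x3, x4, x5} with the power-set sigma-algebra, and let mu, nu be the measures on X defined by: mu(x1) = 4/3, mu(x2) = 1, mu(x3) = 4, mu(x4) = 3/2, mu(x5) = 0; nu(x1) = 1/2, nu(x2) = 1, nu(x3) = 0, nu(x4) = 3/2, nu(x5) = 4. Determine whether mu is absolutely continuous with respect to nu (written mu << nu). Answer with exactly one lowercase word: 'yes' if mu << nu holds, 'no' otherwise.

mu << nu means: every nu-null measurable set is also mu-null; equivalently, for every atom x, if nu({x}) = 0 then mu({x}) = 0.
Checking each atom:
  x1: nu = 1/2 > 0 -> no constraint.
  x2: nu = 1 > 0 -> no constraint.
  x3: nu = 0, mu = 4 > 0 -> violates mu << nu.
  x4: nu = 3/2 > 0 -> no constraint.
  x5: nu = 4 > 0 -> no constraint.
The atom(s) x3 violate the condition (nu = 0 but mu > 0). Therefore mu is NOT absolutely continuous w.r.t. nu.

no


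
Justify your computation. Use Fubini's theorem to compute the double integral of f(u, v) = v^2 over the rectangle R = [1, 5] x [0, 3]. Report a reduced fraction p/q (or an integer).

f(u, v) is a tensor product of a function of u and a function of v, and both factors are bounded continuous (hence Lebesgue integrable) on the rectangle, so Fubini's theorem applies:
  integral_R f d(m x m) = (integral_a1^b1 1 du) * (integral_a2^b2 v^2 dv).
Inner integral in u: integral_{1}^{5} 1 du = (5^1 - 1^1)/1
  = 4.
Inner integral in v: integral_{0}^{3} v^2 dv = (3^3 - 0^3)/3
  = 9.
Product: (4) * (9) = 36.

36


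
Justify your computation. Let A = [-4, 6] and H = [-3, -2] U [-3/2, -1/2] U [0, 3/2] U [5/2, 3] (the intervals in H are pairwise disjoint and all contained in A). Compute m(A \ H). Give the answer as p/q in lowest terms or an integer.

The ambient interval has length m(A) = 6 - (-4) = 10.
Since the holes are disjoint and sit inside A, by finite additivity
  m(H) = sum_i (b_i - a_i), and m(A \ H) = m(A) - m(H).
Computing the hole measures:
  m(H_1) = -2 - (-3) = 1.
  m(H_2) = -1/2 - (-3/2) = 1.
  m(H_3) = 3/2 - 0 = 3/2.
  m(H_4) = 3 - 5/2 = 1/2.
Summed: m(H) = 1 + 1 + 3/2 + 1/2 = 4.
So m(A \ H) = 10 - 4 = 6.

6


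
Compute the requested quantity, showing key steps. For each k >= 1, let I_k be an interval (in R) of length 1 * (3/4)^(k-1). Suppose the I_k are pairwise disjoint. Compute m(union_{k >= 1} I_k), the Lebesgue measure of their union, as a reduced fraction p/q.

By countable additivity of the Lebesgue measure on pairwise disjoint measurable sets,
  m(union_{k >= 1} I_k) = sum_{k >= 1} m(I_k) = sum_{k >= 1} a * r^(k-1),
  with a = 1 and r = 3/4.
Since 0 < r = 3/4 < 1, the geometric series converges:
  sum_{k >= 1} a * r^(k-1) = a / (1 - r).
  = 1 / (1 - 3/4)
  = 1 / (1/4)
  = 4.

4


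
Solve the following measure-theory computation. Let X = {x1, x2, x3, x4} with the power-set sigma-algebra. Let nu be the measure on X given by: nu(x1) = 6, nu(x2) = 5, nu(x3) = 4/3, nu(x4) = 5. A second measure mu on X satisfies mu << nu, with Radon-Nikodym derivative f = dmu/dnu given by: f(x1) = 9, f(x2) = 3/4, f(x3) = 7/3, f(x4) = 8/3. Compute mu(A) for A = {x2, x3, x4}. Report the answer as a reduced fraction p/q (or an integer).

By the defining property of the Radon-Nikodym derivative, for every measurable set A,
  mu(A) = integral_A f dnu.
Since nu is a discrete measure concentrated on the atoms of X, the integral over A reduces to the sum
  mu(A) = sum_{x in A} f(x) * nu({x}).
Computing each term:
  x2: f(x2) * nu(x2) = 3/4 * 5 = 15/4.
  x3: f(x3) * nu(x3) = 7/3 * 4/3 = 28/9.
  x4: f(x4) * nu(x4) = 8/3 * 5 = 40/3.
Summing: mu(A) = 15/4 + 28/9 + 40/3 = 727/36.

727/36


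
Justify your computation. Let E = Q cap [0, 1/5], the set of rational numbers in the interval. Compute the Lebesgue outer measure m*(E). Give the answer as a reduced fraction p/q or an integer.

Q cap [0, 1/5] is countable; list its elements as q_1, q_2, ... . Fix eps > 0 and cover the k-th point by an interval of length eps * 2^(-k). The cover has total length eps * sum_{k>=1} 2^(-k) = eps, so by definition of outer measure m*(Q cap [0, 1/5]) <= eps. Since eps was arbitrary and m* >= 0, the outer measure is 0.

0


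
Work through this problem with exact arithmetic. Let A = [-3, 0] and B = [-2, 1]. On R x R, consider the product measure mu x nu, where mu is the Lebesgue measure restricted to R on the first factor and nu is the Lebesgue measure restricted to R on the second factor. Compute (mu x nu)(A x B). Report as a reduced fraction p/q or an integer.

For a measurable rectangle A x B, the product measure satisfies
  (mu x nu)(A x B) = mu(A) * nu(B).
  mu(A) = 3.
  nu(B) = 3.
  (mu x nu)(A x B) = 3 * 3 = 9.

9


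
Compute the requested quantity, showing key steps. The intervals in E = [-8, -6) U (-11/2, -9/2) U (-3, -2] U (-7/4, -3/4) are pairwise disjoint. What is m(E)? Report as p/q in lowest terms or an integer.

For pairwise disjoint intervals, m(union_i I_i) = sum_i m(I_i),
and m is invariant under swapping open/closed endpoints (single points have measure 0).
So m(E) = sum_i (b_i - a_i).
  I_1 has length -6 - (-8) = 2.
  I_2 has length -9/2 - (-11/2) = 1.
  I_3 has length -2 - (-3) = 1.
  I_4 has length -3/4 - (-7/4) = 1.
Summing:
  m(E) = 2 + 1 + 1 + 1 = 5.

5


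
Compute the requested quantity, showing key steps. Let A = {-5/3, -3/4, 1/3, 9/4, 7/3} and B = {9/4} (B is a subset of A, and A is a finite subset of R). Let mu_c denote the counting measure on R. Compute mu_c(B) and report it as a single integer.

Counting measure assigns mu_c(E) = |E| (number of elements) when E is finite.
B has 1 element(s), so mu_c(B) = 1.

1


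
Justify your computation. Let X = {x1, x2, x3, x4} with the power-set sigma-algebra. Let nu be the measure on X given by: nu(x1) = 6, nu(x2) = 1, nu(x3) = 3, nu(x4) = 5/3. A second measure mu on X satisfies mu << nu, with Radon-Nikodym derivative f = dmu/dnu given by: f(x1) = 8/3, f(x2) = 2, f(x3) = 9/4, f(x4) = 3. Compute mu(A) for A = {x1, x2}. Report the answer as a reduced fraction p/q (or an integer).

By the defining property of the Radon-Nikodym derivative, for every measurable set A,
  mu(A) = integral_A f dnu.
Since nu is a discrete measure concentrated on the atoms of X, the integral over A reduces to the sum
  mu(A) = sum_{x in A} f(x) * nu({x}).
Computing each term:
  x1: f(x1) * nu(x1) = 8/3 * 6 = 16.
  x2: f(x2) * nu(x2) = 2 * 1 = 2.
Summing: mu(A) = 16 + 2 = 18.

18


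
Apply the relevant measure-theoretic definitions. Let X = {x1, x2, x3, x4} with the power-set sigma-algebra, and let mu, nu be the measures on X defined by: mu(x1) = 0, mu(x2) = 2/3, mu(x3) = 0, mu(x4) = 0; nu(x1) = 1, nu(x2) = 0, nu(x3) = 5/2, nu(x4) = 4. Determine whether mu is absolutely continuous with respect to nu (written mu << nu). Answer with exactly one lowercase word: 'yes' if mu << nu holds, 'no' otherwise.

mu << nu means: every nu-null measurable set is also mu-null; equivalently, for every atom x, if nu({x}) = 0 then mu({x}) = 0.
Checking each atom:
  x1: nu = 1 > 0 -> no constraint.
  x2: nu = 0, mu = 2/3 > 0 -> violates mu << nu.
  x3: nu = 5/2 > 0 -> no constraint.
  x4: nu = 4 > 0 -> no constraint.
The atom(s) x2 violate the condition (nu = 0 but mu > 0). Therefore mu is NOT absolutely continuous w.r.t. nu.

no


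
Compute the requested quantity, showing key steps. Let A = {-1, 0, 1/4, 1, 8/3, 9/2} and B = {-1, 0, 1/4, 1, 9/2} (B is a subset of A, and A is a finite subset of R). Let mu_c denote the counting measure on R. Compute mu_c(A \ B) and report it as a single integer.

Counting measure assigns mu_c(E) = |E| (number of elements) when E is finite. For B subset A, A \ B is the set of elements of A not in B, so |A \ B| = |A| - |B|.
|A| = 6, |B| = 5, so mu_c(A \ B) = 6 - 5 = 1.

1


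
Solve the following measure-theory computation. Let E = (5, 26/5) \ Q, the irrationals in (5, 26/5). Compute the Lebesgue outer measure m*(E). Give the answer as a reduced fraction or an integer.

The interval I = (5, 26/5) has m(I) = 26/5 - 5 = 1/5 (endpoints are measure-zero, so open/closed/half-open agree). Write I = (I cap Q) u (I \ Q). The rationals in I are countable, so m*(I cap Q) = 0 (cover each rational by intervals whose total length is arbitrarily small). By countable subadditivity m*(I) <= m*(I cap Q) + m*(I \ Q), hence m*(I \ Q) >= m(I) = 1/5. The reverse inequality m*(I \ Q) <= m*(I) = 1/5 is trivial since (I \ Q) is a subset of I. Therefore m*(I \ Q) = 1/5.

1/5


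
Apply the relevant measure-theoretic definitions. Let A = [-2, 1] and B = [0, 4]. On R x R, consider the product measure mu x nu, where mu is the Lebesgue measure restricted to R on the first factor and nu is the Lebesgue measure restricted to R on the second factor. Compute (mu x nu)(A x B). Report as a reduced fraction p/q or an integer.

For a measurable rectangle A x B, the product measure satisfies
  (mu x nu)(A x B) = mu(A) * nu(B).
  mu(A) = 3.
  nu(B) = 4.
  (mu x nu)(A x B) = 3 * 4 = 12.

12


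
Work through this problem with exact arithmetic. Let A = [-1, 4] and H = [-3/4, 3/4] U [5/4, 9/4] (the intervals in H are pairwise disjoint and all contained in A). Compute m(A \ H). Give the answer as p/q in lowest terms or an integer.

The ambient interval has length m(A) = 4 - (-1) = 5.
Since the holes are disjoint and sit inside A, by finite additivity
  m(H) = sum_i (b_i - a_i), and m(A \ H) = m(A) - m(H).
Computing the hole measures:
  m(H_1) = 3/4 - (-3/4) = 3/2.
  m(H_2) = 9/4 - 5/4 = 1.
Summed: m(H) = 3/2 + 1 = 5/2.
So m(A \ H) = 5 - 5/2 = 5/2.

5/2


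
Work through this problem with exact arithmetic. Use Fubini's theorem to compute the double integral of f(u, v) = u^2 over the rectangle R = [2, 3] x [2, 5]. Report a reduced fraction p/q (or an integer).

f(u, v) is a tensor product of a function of u and a function of v, and both factors are bounded continuous (hence Lebesgue integrable) on the rectangle, so Fubini's theorem applies:
  integral_R f d(m x m) = (integral_a1^b1 u^2 du) * (integral_a2^b2 1 dv).
Inner integral in u: integral_{2}^{3} u^2 du = (3^3 - 2^3)/3
  = 19/3.
Inner integral in v: integral_{2}^{5} 1 dv = (5^1 - 2^1)/1
  = 3.
Product: (19/3) * (3) = 19.

19


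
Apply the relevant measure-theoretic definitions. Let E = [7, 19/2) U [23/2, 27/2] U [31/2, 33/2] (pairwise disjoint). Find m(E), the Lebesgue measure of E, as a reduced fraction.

For pairwise disjoint intervals, m(union_i I_i) = sum_i m(I_i),
and m is invariant under swapping open/closed endpoints (single points have measure 0).
So m(E) = sum_i (b_i - a_i).
  I_1 has length 19/2 - 7 = 5/2.
  I_2 has length 27/2 - 23/2 = 2.
  I_3 has length 33/2 - 31/2 = 1.
Summing:
  m(E) = 5/2 + 2 + 1 = 11/2.

11/2


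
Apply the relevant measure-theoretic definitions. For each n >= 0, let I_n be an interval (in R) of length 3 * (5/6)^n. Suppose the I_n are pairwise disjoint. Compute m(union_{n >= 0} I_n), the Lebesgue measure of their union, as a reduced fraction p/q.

By countable additivity of the Lebesgue measure on pairwise disjoint measurable sets,
  m(union_{n >= 0} I_n) = sum_{n >= 0} m(I_n) = sum_{n >= 0} a * r^n,
  with a = 3 and r = 5/6.
Since 0 < r = 5/6 < 1, the geometric series converges:
  sum_{n >= 0} a * r^n = a / (1 - r).
  = 3 / (1 - 5/6)
  = 3 / (1/6)
  = 18.

18


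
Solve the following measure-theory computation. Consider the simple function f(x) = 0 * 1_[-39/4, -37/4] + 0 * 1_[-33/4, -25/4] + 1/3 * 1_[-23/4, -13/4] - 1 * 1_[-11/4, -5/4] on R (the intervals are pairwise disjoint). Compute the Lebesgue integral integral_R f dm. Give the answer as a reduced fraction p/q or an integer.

For a simple function f = sum_i c_i * 1_{A_i} with disjoint A_i,
  integral f dm = sum_i c_i * m(A_i).
Lengths of the A_i:
  m(A_1) = -37/4 - (-39/4) = 1/2.
  m(A_2) = -25/4 - (-33/4) = 2.
  m(A_3) = -13/4 - (-23/4) = 5/2.
  m(A_4) = -5/4 - (-11/4) = 3/2.
Contributions c_i * m(A_i):
  (0) * (1/2) = 0.
  (0) * (2) = 0.
  (1/3) * (5/2) = 5/6.
  (-1) * (3/2) = -3/2.
Total: 0 + 0 + 5/6 - 3/2 = -2/3.

-2/3


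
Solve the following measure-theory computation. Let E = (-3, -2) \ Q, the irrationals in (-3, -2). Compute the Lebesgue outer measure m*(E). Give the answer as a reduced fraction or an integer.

The interval I = (-3, -2) has m(I) = -2 - (-3) = 1 (endpoints are measure-zero, so open/closed/half-open agree). Write I = (I cap Q) u (I \ Q). The rationals in I are countable, so m*(I cap Q) = 0 (cover each rational by intervals whose total length is arbitrarily small). By countable subadditivity m*(I) <= m*(I cap Q) + m*(I \ Q), hence m*(I \ Q) >= m(I) = 1. The reverse inequality m*(I \ Q) <= m*(I) = 1 is trivial since (I \ Q) is a subset of I. Therefore m*(I \ Q) = 1.

1


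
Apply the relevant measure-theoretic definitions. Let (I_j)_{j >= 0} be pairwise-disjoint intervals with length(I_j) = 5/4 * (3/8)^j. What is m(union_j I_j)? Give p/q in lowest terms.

By countable additivity of the Lebesgue measure on pairwise disjoint measurable sets,
  m(union_{j >= 0} I_j) = sum_{j >= 0} m(I_j) = sum_{j >= 0} a * r^j,
  with a = 5/4 and r = 3/8.
Since 0 < r = 3/8 < 1, the geometric series converges:
  sum_{j >= 0} a * r^j = a / (1 - r).
  = 5/4 / (1 - 3/8)
  = 5/4 / (5/8)
  = 2.

2


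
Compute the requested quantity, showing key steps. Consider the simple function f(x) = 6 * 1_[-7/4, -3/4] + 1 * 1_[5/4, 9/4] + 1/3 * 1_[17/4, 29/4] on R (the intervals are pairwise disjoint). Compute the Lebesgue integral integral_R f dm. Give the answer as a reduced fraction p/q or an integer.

For a simple function f = sum_i c_i * 1_{A_i} with disjoint A_i,
  integral f dm = sum_i c_i * m(A_i).
Lengths of the A_i:
  m(A_1) = -3/4 - (-7/4) = 1.
  m(A_2) = 9/4 - 5/4 = 1.
  m(A_3) = 29/4 - 17/4 = 3.
Contributions c_i * m(A_i):
  (6) * (1) = 6.
  (1) * (1) = 1.
  (1/3) * (3) = 1.
Total: 6 + 1 + 1 = 8.

8


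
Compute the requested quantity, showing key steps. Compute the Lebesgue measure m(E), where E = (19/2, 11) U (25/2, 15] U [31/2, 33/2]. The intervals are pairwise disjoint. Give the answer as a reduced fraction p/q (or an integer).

For pairwise disjoint intervals, m(union_i I_i) = sum_i m(I_i),
and m is invariant under swapping open/closed endpoints (single points have measure 0).
So m(E) = sum_i (b_i - a_i).
  I_1 has length 11 - 19/2 = 3/2.
  I_2 has length 15 - 25/2 = 5/2.
  I_3 has length 33/2 - 31/2 = 1.
Summing:
  m(E) = 3/2 + 5/2 + 1 = 5.

5


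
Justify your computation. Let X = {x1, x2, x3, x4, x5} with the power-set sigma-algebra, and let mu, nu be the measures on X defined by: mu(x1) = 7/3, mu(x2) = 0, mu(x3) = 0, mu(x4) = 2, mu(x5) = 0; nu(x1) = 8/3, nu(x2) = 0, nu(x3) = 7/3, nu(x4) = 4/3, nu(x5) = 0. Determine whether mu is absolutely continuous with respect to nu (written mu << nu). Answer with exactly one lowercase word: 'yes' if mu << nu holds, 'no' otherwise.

mu << nu means: every nu-null measurable set is also mu-null; equivalently, for every atom x, if nu({x}) = 0 then mu({x}) = 0.
Checking each atom:
  x1: nu = 8/3 > 0 -> no constraint.
  x2: nu = 0, mu = 0 -> consistent with mu << nu.
  x3: nu = 7/3 > 0 -> no constraint.
  x4: nu = 4/3 > 0 -> no constraint.
  x5: nu = 0, mu = 0 -> consistent with mu << nu.
No atom violates the condition. Therefore mu << nu.

yes


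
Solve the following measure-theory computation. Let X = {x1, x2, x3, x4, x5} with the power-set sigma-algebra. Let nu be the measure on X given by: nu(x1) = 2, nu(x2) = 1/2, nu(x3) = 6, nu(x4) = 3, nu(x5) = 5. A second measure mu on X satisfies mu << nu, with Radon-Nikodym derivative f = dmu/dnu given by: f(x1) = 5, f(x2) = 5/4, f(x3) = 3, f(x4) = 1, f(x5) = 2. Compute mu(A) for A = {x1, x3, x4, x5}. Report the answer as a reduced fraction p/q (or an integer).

By the defining property of the Radon-Nikodym derivative, for every measurable set A,
  mu(A) = integral_A f dnu.
Since nu is a discrete measure concentrated on the atoms of X, the integral over A reduces to the sum
  mu(A) = sum_{x in A} f(x) * nu({x}).
Computing each term:
  x1: f(x1) * nu(x1) = 5 * 2 = 10.
  x3: f(x3) * nu(x3) = 3 * 6 = 18.
  x4: f(x4) * nu(x4) = 1 * 3 = 3.
  x5: f(x5) * nu(x5) = 2 * 5 = 10.
Summing: mu(A) = 10 + 18 + 3 + 10 = 41.

41


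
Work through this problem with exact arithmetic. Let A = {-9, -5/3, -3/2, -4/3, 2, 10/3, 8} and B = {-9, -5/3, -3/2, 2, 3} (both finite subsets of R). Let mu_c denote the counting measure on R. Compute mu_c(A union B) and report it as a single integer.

Counting measure on a finite set equals cardinality. By inclusion-exclusion, |A union B| = |A| + |B| - |A cap B|.
|A| = 7, |B| = 5, |A cap B| = 4.
So mu_c(A union B) = 7 + 5 - 4 = 8.

8


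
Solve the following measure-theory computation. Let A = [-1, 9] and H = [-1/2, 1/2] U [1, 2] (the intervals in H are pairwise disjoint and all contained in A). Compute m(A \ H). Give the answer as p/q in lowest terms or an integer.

The ambient interval has length m(A) = 9 - (-1) = 10.
Since the holes are disjoint and sit inside A, by finite additivity
  m(H) = sum_i (b_i - a_i), and m(A \ H) = m(A) - m(H).
Computing the hole measures:
  m(H_1) = 1/2 - (-1/2) = 1.
  m(H_2) = 2 - 1 = 1.
Summed: m(H) = 1 + 1 = 2.
So m(A \ H) = 10 - 2 = 8.

8


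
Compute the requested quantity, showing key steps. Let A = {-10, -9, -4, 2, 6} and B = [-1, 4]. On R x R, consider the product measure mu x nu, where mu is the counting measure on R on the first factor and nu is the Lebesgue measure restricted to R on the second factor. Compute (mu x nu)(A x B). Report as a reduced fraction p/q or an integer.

For a measurable rectangle A x B, the product measure satisfies
  (mu x nu)(A x B) = mu(A) * nu(B).
  mu(A) = 5.
  nu(B) = 5.
  (mu x nu)(A x B) = 5 * 5 = 25.

25


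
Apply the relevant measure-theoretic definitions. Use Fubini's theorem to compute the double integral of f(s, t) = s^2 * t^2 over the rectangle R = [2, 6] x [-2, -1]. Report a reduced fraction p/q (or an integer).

f(s, t) is a tensor product of a function of s and a function of t, and both factors are bounded continuous (hence Lebesgue integrable) on the rectangle, so Fubini's theorem applies:
  integral_R f d(m x m) = (integral_a1^b1 s^2 ds) * (integral_a2^b2 t^2 dt).
Inner integral in s: integral_{2}^{6} s^2 ds = (6^3 - 2^3)/3
  = 208/3.
Inner integral in t: integral_{-2}^{-1} t^2 dt = ((-1)^3 - (-2)^3)/3
  = 7/3.
Product: (208/3) * (7/3) = 1456/9.

1456/9
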